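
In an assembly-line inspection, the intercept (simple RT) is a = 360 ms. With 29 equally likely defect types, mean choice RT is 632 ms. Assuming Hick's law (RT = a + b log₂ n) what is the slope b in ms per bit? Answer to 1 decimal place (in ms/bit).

log₂(29) = 4.8580 bits.
b = (RT − a)/log₂ n = (632 − 360) / 4.8580 = 55.990 ms/bit.

56.0 ms/bit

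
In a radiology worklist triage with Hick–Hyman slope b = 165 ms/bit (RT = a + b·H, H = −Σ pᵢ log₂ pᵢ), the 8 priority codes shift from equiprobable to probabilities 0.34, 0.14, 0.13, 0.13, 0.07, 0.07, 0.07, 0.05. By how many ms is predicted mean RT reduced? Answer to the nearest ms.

47 ms

Equiprobable entropy H₀ = log₂ 8 = 3.0000 bits.
Skewed entropy H = −Σ pᵢ log₂ pᵢ = 2.7133 bits.
ΔRT = b·(H₀ − H) = 165 × 0.2867 = 47.30 ms.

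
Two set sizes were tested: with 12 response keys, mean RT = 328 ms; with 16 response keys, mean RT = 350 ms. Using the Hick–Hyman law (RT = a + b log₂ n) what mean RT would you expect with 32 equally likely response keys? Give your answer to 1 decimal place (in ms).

403.0 ms

Solve the two-equation system in a and b:
  b = (350 − 328) / (log₂ 16 − log₂ 12) = 22 / (4 − 3.5850) = 53.007 ms/bit
  a = 328 − 53.007 × 3.5850 = 137.971 ms
Then RT(32) = 137.971 + 53.007 × log₂ 32 = 137.971 + 53.007 × 5 ≈ 403.007 ms.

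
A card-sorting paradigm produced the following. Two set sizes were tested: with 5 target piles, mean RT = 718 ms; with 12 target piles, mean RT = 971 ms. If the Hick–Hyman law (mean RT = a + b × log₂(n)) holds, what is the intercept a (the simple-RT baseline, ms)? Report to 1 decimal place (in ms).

The slope on a log₂ axis is (971 − 718) / (3.5850 − 2.3219) = 200.311 ms/bit.
Intercept: a = 718 − 200.311·log₂(5) = 252.892 ms.

252.9 ms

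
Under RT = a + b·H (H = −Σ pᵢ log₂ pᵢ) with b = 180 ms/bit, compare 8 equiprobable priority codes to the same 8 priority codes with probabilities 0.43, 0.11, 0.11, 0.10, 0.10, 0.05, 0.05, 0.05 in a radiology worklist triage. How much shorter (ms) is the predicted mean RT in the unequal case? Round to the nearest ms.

83 ms

The RT saving is b·ΔH. Equiprobable H₀ = log₂(8) = 3.0000 bits; with the given probabilities H = 2.5368 bits.
b·(H₀ − H) = 180 × (3.0000 − 2.5368) = 83.37 ms.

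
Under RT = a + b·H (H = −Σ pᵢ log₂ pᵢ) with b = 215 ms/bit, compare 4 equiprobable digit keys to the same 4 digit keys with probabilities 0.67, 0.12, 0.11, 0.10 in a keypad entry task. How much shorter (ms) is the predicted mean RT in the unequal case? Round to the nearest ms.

The RT saving is b·ΔH. Equiprobable H₀ = log₂(4) = 2.0000 bits; with the given probabilities H = 1.4367 bits.
b·(H₀ − H) = 215 × (2.0000 − 1.4367) = 121.12 ms.

121 ms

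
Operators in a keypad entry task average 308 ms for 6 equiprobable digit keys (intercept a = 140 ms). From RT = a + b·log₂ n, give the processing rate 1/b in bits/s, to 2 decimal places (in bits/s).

b = (308 − 140)/log₂ 6 = 168/2.5850 = 64.991 ms per bit = 0.06499 s/bit; the reciprocal is 15.387 bits/s.

15.39 bits/s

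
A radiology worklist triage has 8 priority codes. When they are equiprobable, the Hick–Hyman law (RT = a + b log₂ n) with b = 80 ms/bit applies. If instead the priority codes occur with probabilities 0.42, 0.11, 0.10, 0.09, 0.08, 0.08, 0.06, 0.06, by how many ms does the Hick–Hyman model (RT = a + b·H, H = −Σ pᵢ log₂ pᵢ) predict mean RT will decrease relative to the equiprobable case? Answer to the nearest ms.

33 ms

The RT saving is b·ΔH. Equiprobable H₀ = log₂(8) = 3.0000 bits; with the given probabilities H = 2.5909 bits.
b·(H₀ − H) = 80 × (3.0000 − 2.5909) = 32.73 ms.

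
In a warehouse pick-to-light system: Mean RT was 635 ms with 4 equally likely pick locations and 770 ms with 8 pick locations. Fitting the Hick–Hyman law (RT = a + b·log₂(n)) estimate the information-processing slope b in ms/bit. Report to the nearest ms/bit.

135 ms/bit

Slope: b = (770 − 635) / (log₂ 8 − log₂ 4) = 135/1.0000 = 135 ms/bit.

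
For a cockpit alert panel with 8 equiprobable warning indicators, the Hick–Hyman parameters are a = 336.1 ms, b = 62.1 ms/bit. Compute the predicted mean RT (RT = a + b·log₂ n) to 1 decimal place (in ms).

522.4 ms

log₂(8) = 3 bits, so RT = 336.1 + 62.1 × 3 ≈ 522.400 ms.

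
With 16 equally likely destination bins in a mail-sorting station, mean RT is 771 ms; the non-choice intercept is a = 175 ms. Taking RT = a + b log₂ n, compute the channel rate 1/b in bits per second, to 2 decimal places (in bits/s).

Choice component = 771 − 175 = 596 ms over log₂(16) = 4 bits.
b = 596 / 4 = 149.000 ms/bit, so 1/b = 6.711 bits/s.

6.71 bits/s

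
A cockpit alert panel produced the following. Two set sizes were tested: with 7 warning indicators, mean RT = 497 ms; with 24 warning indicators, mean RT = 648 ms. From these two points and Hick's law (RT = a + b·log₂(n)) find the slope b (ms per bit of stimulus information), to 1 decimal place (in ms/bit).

84.9 ms/bit

b = (RT₂ − RT₁)/(log₂ n₂ − log₂ n₁) = (648 − 497)/(4.5850 − 2.8074) = 84.946 ms/bit.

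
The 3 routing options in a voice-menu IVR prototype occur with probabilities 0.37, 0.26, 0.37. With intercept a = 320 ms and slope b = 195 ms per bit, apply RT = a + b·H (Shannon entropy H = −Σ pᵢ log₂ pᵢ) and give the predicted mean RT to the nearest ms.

Entropy contributions −pᵢ log₂ pᵢ: 0.5307, 0.5053, 0.5307; sum H = 1.5667 bits.
RT = a + bH = 320 + 195·1.5667 = 625.52 ms.

626 ms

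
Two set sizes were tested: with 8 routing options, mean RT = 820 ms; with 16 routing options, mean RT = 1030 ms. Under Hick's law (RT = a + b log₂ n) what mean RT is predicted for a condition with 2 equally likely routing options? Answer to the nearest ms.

Solve the two-equation system in a and b:
  b = (1030 − 820) / (log₂ 16 − log₂ 8) = 210 / (4 − 3) = 210 ms/bit
  a = 820 − 210 × 3 = 190 ms
Then RT(2) = 190 + 210 × log₂ 2 = 190 + 210 × 1 ≈ 400.000 ms.

400 ms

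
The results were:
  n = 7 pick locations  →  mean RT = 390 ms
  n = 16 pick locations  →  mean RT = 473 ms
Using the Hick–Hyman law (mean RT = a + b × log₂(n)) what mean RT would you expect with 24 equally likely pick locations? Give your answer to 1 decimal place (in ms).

513.7 ms

With log₂ n on the abscissa the relation is linear; from the two conditions:
  b = (473 − 390) / (log₂ 16 − log₂ 7) = 83 / (4 − 2.8074) = 69.593 ms/bit
  a = 390 − 69.593 × 2.8074 = 194.627 ms
Then RT(24) = 194.627 + 69.593 × log₂ 24 = 194.627 + 69.593 × 4.5850 ≈ 513.709 ms.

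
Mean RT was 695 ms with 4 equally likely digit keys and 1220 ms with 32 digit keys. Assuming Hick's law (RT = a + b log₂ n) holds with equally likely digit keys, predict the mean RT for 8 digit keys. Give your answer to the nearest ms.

870 ms

Solve the two-equation system in a and b:
  b = (1220 − 695) / (log₂ 32 − log₂ 4) = 525 / (5 − 2) = 175 ms/bit
  a = 695 − 175 × 2 = 345 ms
Then RT(8) = 345 + 175 × log₂ 8 = 345 + 175 × 3 ≈ 870.000 ms.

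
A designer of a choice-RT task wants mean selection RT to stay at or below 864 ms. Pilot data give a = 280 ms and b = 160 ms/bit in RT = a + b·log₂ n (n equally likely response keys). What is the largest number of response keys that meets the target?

Information budget: (864 − 280)/160 = 3.6500 bits, so n ≤ 2^3.6500 = 12.553 → at most 12.

12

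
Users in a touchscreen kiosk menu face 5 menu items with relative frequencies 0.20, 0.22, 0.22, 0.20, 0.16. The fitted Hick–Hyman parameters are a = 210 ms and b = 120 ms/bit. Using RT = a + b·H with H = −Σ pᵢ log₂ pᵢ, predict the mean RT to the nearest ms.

488 ms

Entropy contributions −pᵢ log₂ pᵢ: 0.4644, 0.4806, 0.4806, 0.4644, 0.4230; sum H = 2.3129 bits.
RT = a + bH = 210 + 120·2.3129 = 487.55 ms.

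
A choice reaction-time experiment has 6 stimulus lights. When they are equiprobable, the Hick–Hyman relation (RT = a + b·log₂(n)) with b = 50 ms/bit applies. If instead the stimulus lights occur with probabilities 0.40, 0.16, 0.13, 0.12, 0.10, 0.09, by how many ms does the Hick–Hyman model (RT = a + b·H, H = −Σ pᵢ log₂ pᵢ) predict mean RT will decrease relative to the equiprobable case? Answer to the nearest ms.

12 ms

The RT saving is b·ΔH. Equiprobable H₀ = log₂(6) = 2.5850 bits; with the given probabilities H = 2.3463 bits.
b·(H₀ − H) = 50 × (2.5850 − 2.3463) = 11.93 ms.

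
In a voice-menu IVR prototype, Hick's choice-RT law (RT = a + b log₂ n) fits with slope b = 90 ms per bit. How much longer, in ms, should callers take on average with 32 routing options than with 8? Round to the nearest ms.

180 ms

The intercept a cancels: ΔRT = b·(log₂ n₂ − log₂ n₁) = b·log₂(n₂/n₁).
log₂(32) − log₂(8) = log₂(32/8) = log₂(4) = 2.
ΔRT = 90 × 2.0000 = 180.000 ms.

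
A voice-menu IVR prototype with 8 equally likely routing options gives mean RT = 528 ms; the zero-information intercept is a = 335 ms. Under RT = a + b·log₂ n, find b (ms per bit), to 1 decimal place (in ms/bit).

8 alternatives carry log₂ 8 = 3 bits; the choice cost is 528 − 335 = 193 ms, so b = 193/3 = 64.333 ms/bit.

64.3 ms/bit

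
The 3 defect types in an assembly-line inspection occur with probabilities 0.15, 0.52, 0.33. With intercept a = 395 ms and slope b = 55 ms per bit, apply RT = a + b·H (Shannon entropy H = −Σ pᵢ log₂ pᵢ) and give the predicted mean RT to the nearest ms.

Entropy contributions −pᵢ log₂ pᵢ: 0.4105, 0.4906, 0.5278; sum H = 1.4289 bits.
RT = a + bH = 395 + 55·1.4289 = 473.59 ms.

474 ms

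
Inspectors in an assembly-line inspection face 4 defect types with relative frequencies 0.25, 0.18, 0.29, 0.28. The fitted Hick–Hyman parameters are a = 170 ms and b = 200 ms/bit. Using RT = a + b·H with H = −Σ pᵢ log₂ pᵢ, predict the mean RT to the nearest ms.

Entropy contributions −pᵢ log₂ pᵢ: 0.5000, 0.4453, 0.5179, 0.5142; sum H = 1.9774 bits.
RT = a + bH = 170 + 200·1.9774 = 565.49 ms.

565 ms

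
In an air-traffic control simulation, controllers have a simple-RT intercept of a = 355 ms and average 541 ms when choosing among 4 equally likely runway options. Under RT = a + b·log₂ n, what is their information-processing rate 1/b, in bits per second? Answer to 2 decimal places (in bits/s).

b = (541 − 355)/log₂ 4 = 186/2 = 93.000 ms per bit = 0.09300 s/bit; the reciprocal is 10.753 bits/s.

10.75 bits/s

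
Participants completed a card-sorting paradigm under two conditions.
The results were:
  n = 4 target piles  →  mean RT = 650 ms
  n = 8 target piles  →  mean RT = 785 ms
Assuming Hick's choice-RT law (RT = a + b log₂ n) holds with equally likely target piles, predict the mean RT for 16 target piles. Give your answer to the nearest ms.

920 ms

Solve the two-equation system in a and b:
  b = (785 − 650) / (log₂ 8 − log₂ 4) = 135 / (3 − 2) = 135 ms/bit
  a = 650 − 135 × 2 = 380 ms
Then RT(16) = 380 + 135 × log₂ 16 = 380 + 135 × 4 ≈ 920.000 ms.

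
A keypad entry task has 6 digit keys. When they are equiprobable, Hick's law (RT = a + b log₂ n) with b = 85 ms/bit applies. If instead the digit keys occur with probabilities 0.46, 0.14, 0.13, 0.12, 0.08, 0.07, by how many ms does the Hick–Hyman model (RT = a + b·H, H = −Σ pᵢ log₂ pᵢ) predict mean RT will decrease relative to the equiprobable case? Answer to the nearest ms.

31 ms

The RT saving is b·ΔH. Equiprobable H₀ = log₂(6) = 2.5850 bits; with the given probabilities H = 2.2222 bits.
b·(H₀ − H) = 85 × (2.5850 − 2.2222) = 30.83 ms.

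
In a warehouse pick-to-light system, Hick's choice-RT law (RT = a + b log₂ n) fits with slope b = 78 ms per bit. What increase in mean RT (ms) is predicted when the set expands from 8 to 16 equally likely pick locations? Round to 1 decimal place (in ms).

78.0 ms

ΔRT = (a + b log₂ n₂) − (a + b log₂ n₁) = b·(log₂ n₂ − log₂ n₁).
log₂(16) − log₂(8) = log₂(16/8) = log₂(2) = 1.
ΔRT = 78 × 1.0000 = 78.000 ms.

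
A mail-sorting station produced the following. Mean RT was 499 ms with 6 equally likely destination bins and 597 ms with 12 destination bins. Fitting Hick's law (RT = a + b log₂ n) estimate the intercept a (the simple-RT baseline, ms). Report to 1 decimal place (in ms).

245.7 ms

b = (RT₂ − RT₁)/(log₂ n₂ − log₂ n₁) = (597 − 499)/(3.5850 − 2.5850) = 98.000 ms/bit.
Intercept: a = 499 − 98.000·log₂(6) = 245.674 ms.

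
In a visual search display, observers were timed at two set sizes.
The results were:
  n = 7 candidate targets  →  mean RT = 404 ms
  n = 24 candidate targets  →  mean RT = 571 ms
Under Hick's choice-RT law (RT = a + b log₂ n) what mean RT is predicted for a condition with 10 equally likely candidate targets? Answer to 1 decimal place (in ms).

Solve the two-equation system in a and b:
  b = (571 − 404) / (log₂ 24 − log₂ 7) = 167 / (4.5850 − 2.8074) = 93.946 ms/bit
  a = 404 − 93.946 × 2.8074 = 140.259 ms
Then RT(10) = 140.259 + 93.946 × log₂ 10 = 140.259 + 93.946 × 3.3219 ≈ 452.342 ms.

452.3 ms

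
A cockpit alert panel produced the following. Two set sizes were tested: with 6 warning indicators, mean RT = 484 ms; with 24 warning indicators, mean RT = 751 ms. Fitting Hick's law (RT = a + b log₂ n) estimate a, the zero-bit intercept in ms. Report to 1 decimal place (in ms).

138.9 ms

The slope on a log₂ axis is (751 − 484) / (4.5850 − 2.5850) = 133.500 ms/bit.
Intercept: a = 484 − 133.500·log₂(6) = 138.908 ms.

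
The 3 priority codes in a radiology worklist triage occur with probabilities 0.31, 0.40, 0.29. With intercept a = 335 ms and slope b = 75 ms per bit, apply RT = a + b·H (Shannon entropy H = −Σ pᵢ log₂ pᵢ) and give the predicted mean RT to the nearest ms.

H = 0.31·log₂(1/0.31) + 0.40·log₂(1/0.40) + 0.29·log₂(1/0.29) = 1.5705 bits.
RT = 335 + 75 × 1.5705 = 452.79 ms.

453 ms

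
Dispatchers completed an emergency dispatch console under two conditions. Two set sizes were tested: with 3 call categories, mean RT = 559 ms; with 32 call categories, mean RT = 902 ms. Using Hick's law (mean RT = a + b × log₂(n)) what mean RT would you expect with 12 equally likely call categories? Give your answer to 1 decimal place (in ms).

Fit slope and intercept:
  b = (902 − 559) / (log₂ 32 − log₂ 3) = 343 / (5 − 1.5850) = 100.438 ms/bit
  a = 559 − 100.438 × 1.5850 = 399.809 ms
Then RT(12) = 399.809 + 100.438 × log₂ 12 = 399.809 + 100.438 × 3.5850 ≈ 759.876 ms.

759.9 ms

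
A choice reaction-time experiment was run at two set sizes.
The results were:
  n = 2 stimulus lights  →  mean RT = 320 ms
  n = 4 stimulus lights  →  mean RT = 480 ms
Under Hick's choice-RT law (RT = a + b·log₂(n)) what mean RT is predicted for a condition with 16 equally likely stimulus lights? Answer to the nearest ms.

800 ms

RT is linear in log₂ n, so two points fix the line:
  b = (480 − 320) / (log₂ 4 − log₂ 2) = 160 / (2 − 1) = 160 ms/bit
  a = 320 − 160 × 1 = 160 ms
Then RT(16) = 160 + 160 × log₂ 16 = 160 + 160 × 4 ≈ 800.000 ms.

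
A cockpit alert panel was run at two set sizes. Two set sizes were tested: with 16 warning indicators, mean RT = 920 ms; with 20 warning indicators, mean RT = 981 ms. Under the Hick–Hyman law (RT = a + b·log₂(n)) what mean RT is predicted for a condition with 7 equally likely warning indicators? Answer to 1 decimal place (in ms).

With log₂ n on the abscissa the relation is linear; from the two conditions:
  b = (981 − 920) / (log₂ 20 − log₂ 16) = 61 / (4.3219 − 4) = 189.483 ms/bit
  a = 920 − 189.483 × 4 = 162.067 ms
Then RT(7) = 162.067 + 189.483 × log₂ 7 = 162.067 + 189.483 × 2.8074 ≈ 694.014 ms.

694.0 ms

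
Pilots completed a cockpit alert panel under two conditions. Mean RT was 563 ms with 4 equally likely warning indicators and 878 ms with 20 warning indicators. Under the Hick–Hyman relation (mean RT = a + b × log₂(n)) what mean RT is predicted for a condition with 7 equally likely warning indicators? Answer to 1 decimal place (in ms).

With log₂ n on the abscissa the relation is linear; from the two conditions:
  b = (878 − 563) / (log₂ 20 − log₂ 4) = 315 / (4.3219 − 2) = 135.663 ms/bit
  a = 563 − 135.663 × 2 = 291.674 ms
Then RT(7) = 291.674 + 135.663 × log₂ 7 = 291.674 + 135.663 × 2.8074 ≈ 672.528 ms.

672.5 ms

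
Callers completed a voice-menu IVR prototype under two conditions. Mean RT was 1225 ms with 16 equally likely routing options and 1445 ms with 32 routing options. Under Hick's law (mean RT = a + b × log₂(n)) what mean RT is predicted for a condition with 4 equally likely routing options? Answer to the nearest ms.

785 ms

With log₂ n on the abscissa the relation is linear; from the two conditions:
  b = (1445 − 1225) / (log₂ 32 − log₂ 16) = 220 / (5 − 4) = 220 ms/bit
  a = 1225 − 220 × 4 = 345 ms
Then RT(4) = 345 + 220 × log₂ 4 = 345 + 220 × 2 ≈ 785.000 ms.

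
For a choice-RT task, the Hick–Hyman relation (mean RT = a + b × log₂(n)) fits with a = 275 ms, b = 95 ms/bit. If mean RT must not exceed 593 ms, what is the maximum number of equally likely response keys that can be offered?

10

Information budget: (593 − 275)/95 = 3.3474 bits, so n ≤ 2^3.3474 = 10.178 → at most 10.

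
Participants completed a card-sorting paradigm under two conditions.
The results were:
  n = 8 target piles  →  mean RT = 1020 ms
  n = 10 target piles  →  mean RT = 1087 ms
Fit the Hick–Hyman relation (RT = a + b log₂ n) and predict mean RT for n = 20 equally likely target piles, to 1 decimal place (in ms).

Solve the two-equation system in a and b:
  b = (1087 − 1020) / (log₂ 10 − log₂ 8) = 67 / (3.3219 − 3) = 208.121 ms/bit
  a = 1020 − 208.121 × 3 = 395.637 ms
Then RT(20) = 395.637 + 208.121 × log₂ 20 = 395.637 + 208.121 × 4.3219 ≈ 1295.121 ms.

1295.1 ms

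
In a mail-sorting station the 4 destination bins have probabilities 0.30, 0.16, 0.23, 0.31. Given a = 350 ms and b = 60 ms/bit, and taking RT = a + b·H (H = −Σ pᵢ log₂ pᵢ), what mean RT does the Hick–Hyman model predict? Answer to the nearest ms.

H = 0.30·log₂(1/0.30) + 0.16·log₂(1/0.16) + 0.23·log₂(1/0.23) + 0.31·log₂(1/0.31) = 1.9556 bits.
RT = 350 + 60 × 1.9556 = 467.33 ms.

467 ms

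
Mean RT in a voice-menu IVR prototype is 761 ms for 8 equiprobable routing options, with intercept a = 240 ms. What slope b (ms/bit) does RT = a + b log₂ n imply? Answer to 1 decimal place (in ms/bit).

b = (761 − 240) / log₂(8) = 521 / 3 = 173.667 ms/bit.

173.7 ms/bit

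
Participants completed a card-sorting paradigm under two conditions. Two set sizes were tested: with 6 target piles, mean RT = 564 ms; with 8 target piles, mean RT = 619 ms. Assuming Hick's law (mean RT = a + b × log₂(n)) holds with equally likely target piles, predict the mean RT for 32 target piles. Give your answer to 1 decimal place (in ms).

Fit slope and intercept:
  b = (619 − 564) / (log₂ 8 − log₂ 6) = 55 / (3 − 2.5850) = 132.518 ms/bit
  a = 564 − 132.518 × 2.5850 = 221.446 ms
Then RT(32) = 221.446 + 132.518 × log₂ 32 = 221.446 + 132.518 × 5 ≈ 884.036 ms.

884.0 ms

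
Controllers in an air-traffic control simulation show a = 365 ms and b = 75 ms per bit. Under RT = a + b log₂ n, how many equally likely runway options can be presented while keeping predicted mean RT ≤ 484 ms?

3

Information budget: (484 − 365)/75 = 1.5867 bits, so n ≤ 2^1.5867 = 3.004 → at most 3.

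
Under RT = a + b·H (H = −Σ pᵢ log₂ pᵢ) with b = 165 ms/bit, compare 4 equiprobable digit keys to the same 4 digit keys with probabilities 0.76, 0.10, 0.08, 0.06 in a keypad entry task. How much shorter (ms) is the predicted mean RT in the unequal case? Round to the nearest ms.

Equiprobable entropy H₀ = log₂ 4 = 2.0000 bits.
Skewed entropy H = −Σ pᵢ log₂ pᵢ = 1.1681 bits.
ΔRT = b·(H₀ − H) = 165 × 0.8319 = 137.26 ms.

137 ms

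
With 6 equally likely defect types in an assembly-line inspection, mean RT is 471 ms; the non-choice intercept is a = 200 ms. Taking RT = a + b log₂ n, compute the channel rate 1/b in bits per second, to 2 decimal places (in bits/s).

9.54 bits/s

b = (471 − 200)/log₂ 6 = 271/2.5850 = 104.837 ms per bit = 0.10484 s/bit; the reciprocal is 9.539 bits/s.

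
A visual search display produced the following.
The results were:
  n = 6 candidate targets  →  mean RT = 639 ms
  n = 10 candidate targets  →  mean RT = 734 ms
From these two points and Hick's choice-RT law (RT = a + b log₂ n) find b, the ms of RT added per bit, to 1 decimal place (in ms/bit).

Slope: b = (734 − 639) / (log₂ 10 − log₂ 6) = 95/0.7370 = 128.907 ms/bit.

128.9 ms/bit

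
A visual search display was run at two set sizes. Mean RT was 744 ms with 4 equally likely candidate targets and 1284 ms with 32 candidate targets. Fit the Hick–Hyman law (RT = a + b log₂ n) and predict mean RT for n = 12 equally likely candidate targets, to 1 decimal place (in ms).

1029.3 ms

RT is linear in log₂ n, so two points fix the line:
  b = (1284 − 744) / (log₂ 32 − log₂ 4) = 540 / (5 − 2) = 180.000 ms/bit
  a = 744 − 180.000 × 2 = 384.000 ms
Then RT(12) = 384.000 + 180.000 × log₂ 12 = 384.000 + 180.000 × 3.5850 ≈ 1029.293 ms.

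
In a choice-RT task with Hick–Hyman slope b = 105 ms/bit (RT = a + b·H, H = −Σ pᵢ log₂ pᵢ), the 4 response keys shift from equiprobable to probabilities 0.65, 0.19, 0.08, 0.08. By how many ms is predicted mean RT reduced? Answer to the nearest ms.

59 ms

The RT saving is b·ΔH. Equiprobable H₀ = log₂(4) = 2.0000 bits; with the given probabilities H = 1.4422 bits.
b·(H₀ − H) = 105 × (2.0000 − 1.4422) = 58.57 ms.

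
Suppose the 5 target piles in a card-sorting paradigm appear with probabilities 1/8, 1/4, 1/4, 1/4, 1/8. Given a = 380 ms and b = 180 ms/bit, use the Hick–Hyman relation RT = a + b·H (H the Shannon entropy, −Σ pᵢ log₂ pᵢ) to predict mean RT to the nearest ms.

785 ms

Each term −pᵢ log₂ pᵢ: 0.125·3 + 0.25·2 + 0.25·2 + 0.25·2 + 0.125·3; summed, H = 2.250 bits.
Mean RT = a + bH = 380 + 180·2.250 = 785.00 ms.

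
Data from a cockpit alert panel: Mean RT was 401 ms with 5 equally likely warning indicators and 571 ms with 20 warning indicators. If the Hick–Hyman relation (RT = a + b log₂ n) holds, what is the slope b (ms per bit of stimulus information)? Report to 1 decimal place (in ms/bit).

85.0 ms/bit

The slope on a log₂ axis is (571 − 401) / (4.3219 − 2.3219) = 85.000 ms/bit.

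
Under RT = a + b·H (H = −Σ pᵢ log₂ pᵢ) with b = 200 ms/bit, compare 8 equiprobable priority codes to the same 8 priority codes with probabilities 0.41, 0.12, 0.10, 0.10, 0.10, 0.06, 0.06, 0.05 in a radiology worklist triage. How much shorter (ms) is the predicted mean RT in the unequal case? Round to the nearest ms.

Equiprobable entropy H₀ = log₂ 8 = 3.0000 bits.
Skewed entropy H = −Σ pᵢ log₂ pᵢ = 2.5942 bits.
ΔRT = b·(H₀ − H) = 200 × 0.4058 = 81.16 ms.

81 ms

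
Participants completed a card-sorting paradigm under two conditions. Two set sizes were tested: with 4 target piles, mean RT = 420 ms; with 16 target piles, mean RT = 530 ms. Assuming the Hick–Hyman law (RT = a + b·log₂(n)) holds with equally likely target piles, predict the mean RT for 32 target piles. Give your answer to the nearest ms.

With log₂ n on the abscissa the relation is linear; from the two conditions:
  b = (530 − 420) / (log₂ 16 − log₂ 4) = 110 / (4 − 2) = 55 ms/bit
  a = 420 − 55 × 2 = 310 ms
Then RT(32) = 310 + 55 × log₂ 32 = 310 + 55 × 5 ≈ 585.000 ms.

585 ms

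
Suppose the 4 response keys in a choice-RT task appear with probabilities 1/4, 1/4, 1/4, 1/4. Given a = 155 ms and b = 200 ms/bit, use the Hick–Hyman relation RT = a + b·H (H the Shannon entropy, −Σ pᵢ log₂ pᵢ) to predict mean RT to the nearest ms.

Each term −pᵢ log₂ pᵢ: 0.25·2 + 0.25·2 + 0.25·2 + 0.25·2; summed, H = 2.000 bits.
Mean RT = a + bH = 155 + 200·2.000 = 555.00 ms.

555 ms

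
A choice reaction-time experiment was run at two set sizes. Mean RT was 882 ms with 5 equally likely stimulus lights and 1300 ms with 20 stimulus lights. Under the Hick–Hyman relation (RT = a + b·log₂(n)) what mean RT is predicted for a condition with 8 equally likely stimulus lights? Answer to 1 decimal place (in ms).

Solve the two-equation system in a and b:
  b = (1300 − 882) / (log₂ 20 − log₂ 5) = 418 / (4.3219 − 2.3219) = 209.000 ms/bit
  a = 882 − 209.000 × 2.3219 = 396.717 ms
Then RT(8) = 396.717 + 209.000 × log₂ 8 = 396.717 + 209.000 × 3 ≈ 1023.717 ms.

1023.7 ms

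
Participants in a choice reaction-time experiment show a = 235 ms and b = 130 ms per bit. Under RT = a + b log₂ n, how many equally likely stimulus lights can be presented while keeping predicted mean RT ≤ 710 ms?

130·log₂ n ≤ 710 − 235 = 475, giving log₂ n ≤ 3.6538 and n ≤ 12.587. The largest whole number is 12.

12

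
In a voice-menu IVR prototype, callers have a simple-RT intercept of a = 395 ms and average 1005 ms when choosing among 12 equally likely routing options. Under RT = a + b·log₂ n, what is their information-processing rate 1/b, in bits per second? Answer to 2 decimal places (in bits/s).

5.88 bits/s

b = (1005 − 395)/log₂ 12 = 610/3.5850 = 170.155 ms per bit = 0.17016 s/bit; the reciprocal is 5.877 bits/s.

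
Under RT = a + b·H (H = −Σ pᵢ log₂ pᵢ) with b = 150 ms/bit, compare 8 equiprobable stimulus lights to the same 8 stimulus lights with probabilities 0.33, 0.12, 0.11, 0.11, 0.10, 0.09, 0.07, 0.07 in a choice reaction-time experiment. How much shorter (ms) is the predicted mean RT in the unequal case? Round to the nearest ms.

33 ms

The RT saving is b·ΔH. Equiprobable H₀ = log₂(8) = 3.0000 bits; with the given probabilities H = 2.7774 bits.
b·(H₀ − H) = 150 × (3.0000 − 2.7774) = 33.39 ms.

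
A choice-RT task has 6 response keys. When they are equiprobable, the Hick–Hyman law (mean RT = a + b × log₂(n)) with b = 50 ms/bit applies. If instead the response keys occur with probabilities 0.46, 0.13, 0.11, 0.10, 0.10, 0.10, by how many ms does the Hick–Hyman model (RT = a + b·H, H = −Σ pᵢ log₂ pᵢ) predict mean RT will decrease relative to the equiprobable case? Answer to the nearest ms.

17 ms

Equiprobable entropy H₀ = log₂ 6 = 2.5850 bits.
Skewed entropy H = −Σ pᵢ log₂ pᵢ = 2.2448 bits.
ΔRT = b·(H₀ − H) = 50 × 0.3401 = 17.01 ms.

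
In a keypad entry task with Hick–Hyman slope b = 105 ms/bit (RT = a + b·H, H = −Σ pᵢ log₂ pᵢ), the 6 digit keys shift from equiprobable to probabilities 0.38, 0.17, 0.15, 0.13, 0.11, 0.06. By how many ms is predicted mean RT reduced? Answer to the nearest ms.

Equiprobable entropy H₀ = log₂ 6 = 2.5850 bits.
Skewed entropy H = −Σ pᵢ log₂ pᵢ = 2.3520 bits.
ΔRT = b·(H₀ − H) = 105 × 0.2329 = 24.46 ms.

24 ms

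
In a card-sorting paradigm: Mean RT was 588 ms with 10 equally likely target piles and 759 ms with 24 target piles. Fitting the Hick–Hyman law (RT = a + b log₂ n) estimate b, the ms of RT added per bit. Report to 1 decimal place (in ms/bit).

b = (RT₂ − RT₁)/(log₂ n₂ − log₂ n₁) = (759 − 588)/(4.5850 − 3.3219) = 135.388 ms/bit.

135.4 ms/bit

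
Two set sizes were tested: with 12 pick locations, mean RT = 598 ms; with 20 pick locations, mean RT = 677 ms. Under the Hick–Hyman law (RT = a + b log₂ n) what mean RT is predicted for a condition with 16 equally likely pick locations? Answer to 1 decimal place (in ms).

642.5 ms

Fit slope and intercept:
  b = (677 − 598) / (log₂ 20 − log₂ 12) = 79 / (4.3219 − 3.5850) = 107.196 ms/bit
  a = 598 − 107.196 × 3.5850 = 213.705 ms
Then RT(16) = 213.705 + 107.196 × log₂ 16 = 213.705 + 107.196 × 4 ≈ 642.490 ms.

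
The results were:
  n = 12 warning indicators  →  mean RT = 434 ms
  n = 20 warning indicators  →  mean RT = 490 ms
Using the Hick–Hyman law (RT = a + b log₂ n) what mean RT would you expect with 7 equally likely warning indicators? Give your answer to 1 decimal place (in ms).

Fit slope and intercept:
  b = (490 − 434) / (log₂ 20 − log₂ 12) = 56 / (4.3219 − 3.5850) = 75.987 ms/bit
  a = 434 − 75.987 × 3.5850 = 161.589 ms
Then RT(7) = 161.589 + 75.987 × log₂ 7 = 161.589 + 75.987 × 2.8074 ≈ 374.912 ms.

374.9 ms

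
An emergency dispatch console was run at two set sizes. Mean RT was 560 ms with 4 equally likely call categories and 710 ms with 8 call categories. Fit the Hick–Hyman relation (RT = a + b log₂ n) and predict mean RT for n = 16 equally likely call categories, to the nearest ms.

RT is linear in log₂ n, so two points fix the line:
  b = (710 − 560) / (log₂ 8 − log₂ 4) = 150 / (3 − 2) = 150 ms/bit
  a = 560 − 150 × 2 = 260 ms
Then RT(16) = 260 + 150 × log₂ 16 = 260 + 150 × 4 ≈ 860.000 ms.

860 ms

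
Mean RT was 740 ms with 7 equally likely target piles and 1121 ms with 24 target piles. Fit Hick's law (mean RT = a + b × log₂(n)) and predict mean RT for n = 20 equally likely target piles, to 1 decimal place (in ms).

Solve the two-equation system in a and b:
  b = (1121 − 740) / (log₂ 24 − log₂ 7) = 381 / (4.5850 − 2.8074) = 214.333 ms/bit
  a = 740 − 214.333 × 2.8074 = 138.291 ms
Then RT(20) = 138.291 + 214.333 × log₂ 20 = 138.291 + 214.333 × 4.3219 ≈ 1064.623 ms.

1064.6 ms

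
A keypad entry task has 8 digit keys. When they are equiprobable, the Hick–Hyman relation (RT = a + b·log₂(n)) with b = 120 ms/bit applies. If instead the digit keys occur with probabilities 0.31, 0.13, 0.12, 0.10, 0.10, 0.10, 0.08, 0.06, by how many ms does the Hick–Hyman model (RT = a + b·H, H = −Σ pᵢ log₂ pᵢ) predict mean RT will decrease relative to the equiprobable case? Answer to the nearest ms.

Equiprobable entropy H₀ = log₂ 8 = 3.0000 bits.
Skewed entropy H = −Σ pᵢ log₂ pᵢ = 2.8051 bits.
ΔRT = b·(H₀ − H) = 120 × 0.1949 = 23.38 ms.

23 ms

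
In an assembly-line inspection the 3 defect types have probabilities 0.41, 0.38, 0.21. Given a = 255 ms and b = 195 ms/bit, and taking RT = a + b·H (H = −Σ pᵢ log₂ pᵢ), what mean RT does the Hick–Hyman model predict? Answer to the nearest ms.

Entropy contributions −pᵢ log₂ pᵢ: 0.5274, 0.5305, 0.4728; sum H = 1.5307 bits.
RT = a + bH = 255 + 195·1.5307 = 553.48 ms.

553 ms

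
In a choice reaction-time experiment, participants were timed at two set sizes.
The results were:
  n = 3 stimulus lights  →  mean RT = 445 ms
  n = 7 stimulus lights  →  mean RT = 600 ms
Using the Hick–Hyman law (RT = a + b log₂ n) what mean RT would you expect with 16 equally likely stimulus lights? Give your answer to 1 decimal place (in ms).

751.2 ms

With log₂ n on the abscissa the relation is linear; from the two conditions:
  b = (600 − 445) / (log₂ 7 − log₂ 3) = 155 / (2.8074 − 1.5850) = 126.801 ms/bit
  a = 445 − 126.801 × 1.5850 = 244.026 ms
Then RT(16) = 244.026 + 126.801 × log₂ 16 = 244.026 + 126.801 × 4 ≈ 751.228 ms.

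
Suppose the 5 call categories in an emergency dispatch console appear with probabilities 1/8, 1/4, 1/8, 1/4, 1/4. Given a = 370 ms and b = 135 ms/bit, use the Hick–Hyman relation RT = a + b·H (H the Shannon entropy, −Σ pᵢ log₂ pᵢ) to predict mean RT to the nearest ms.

674 ms

Each term −pᵢ log₂ pᵢ: 0.125·3 + 0.25·2 + 0.125·3 + 0.25·2 + 0.25·2; summed, H = 2.250 bits.
Mean RT = a + bH = 370 + 135·2.250 = 673.75 ms.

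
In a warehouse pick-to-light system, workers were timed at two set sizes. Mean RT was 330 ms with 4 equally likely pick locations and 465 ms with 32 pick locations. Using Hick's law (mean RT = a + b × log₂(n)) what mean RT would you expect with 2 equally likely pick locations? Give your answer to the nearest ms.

Fit slope and intercept:
  b = (465 − 330) / (log₂ 32 − log₂ 4) = 135 / (5 − 2) = 45 ms/bit
  a = 330 − 45 × 2 = 240 ms
Then RT(2) = 240 + 45 × log₂ 2 = 240 + 45 × 1 ≈ 285.000 ms.

285 ms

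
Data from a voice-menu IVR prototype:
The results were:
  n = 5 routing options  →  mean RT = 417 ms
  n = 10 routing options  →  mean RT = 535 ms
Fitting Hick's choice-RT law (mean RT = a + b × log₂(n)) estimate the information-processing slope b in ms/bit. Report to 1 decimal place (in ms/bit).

118.0 ms/bit

Slope: b = (535 − 417) / (log₂ 10 − log₂ 5) = 118/1.0000 = 118.000 ms/bit.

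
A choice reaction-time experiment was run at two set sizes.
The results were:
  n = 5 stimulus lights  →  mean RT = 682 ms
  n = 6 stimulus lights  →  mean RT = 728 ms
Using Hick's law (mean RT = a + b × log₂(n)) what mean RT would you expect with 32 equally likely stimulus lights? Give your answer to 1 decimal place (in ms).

Solve the two-equation system in a and b:
  b = (728 − 682) / (log₂ 6 − log₂ 5) = 46 / (2.5850 − 2.3219) = 174.882 ms/bit
  a = 682 − 174.882 × 2.3219 = 275.936 ms
Then RT(32) = 275.936 + 174.882 × log₂ 32 = 275.936 + 174.882 × 5 ≈ 1150.347 ms.

1150.3 ms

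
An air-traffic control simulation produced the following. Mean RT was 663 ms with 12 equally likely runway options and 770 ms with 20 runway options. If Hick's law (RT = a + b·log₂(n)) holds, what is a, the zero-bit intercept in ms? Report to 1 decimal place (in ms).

142.5 ms

The slope on a log₂ axis is (770 − 663) / (4.3219 − 3.5850) = 145.190 ms/bit.
Intercept: a = 663 − 145.190·log₂(12) = 142.499 ms.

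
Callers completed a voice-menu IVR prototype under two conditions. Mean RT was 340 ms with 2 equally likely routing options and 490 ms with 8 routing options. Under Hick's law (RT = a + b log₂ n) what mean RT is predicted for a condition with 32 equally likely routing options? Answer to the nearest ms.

640 ms

Fit slope and intercept:
  b = (490 − 340) / (log₂ 8 − log₂ 2) = 150 / (3 − 1) = 75 ms/bit
  a = 340 − 75 × 1 = 265 ms
Then RT(32) = 265 + 75 × log₂ 32 = 265 + 75 × 5 ≈ 640.000 ms.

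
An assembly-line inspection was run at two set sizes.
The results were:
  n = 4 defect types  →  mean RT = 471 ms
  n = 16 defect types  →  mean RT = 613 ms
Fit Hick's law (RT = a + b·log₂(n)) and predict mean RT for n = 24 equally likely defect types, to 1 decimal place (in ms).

Fit slope and intercept:
  b = (613 − 471) / (log₂ 16 − log₂ 4) = 142 / (4 − 2) = 71.000 ms/bit
  a = 471 − 71.000 × 2 = 329.000 ms
Then RT(24) = 329.000 + 71.000 × log₂ 24 = 329.000 + 71.000 × 4.5850 ≈ 654.532 ms.

654.5 ms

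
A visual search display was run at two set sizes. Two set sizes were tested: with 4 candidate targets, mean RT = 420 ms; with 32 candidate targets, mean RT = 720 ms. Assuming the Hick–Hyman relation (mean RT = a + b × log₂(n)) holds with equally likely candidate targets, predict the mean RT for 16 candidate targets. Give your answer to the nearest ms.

With log₂ n on the abscissa the relation is linear; from the two conditions:
  b = (720 − 420) / (log₂ 32 − log₂ 4) = 300 / (5 − 2) = 100 ms/bit
  a = 420 − 100 × 2 = 220 ms
Then RT(16) = 220 + 100 × log₂ 16 = 220 + 100 × 4 ≈ 620.000 ms.

620 ms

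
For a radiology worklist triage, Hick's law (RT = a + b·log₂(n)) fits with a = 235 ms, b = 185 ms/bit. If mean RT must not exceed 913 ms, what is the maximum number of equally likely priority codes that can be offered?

12

185·log₂ n ≤ 913 − 235 = 678, giving log₂ n ≤ 3.6649 and n ≤ 12.683. The largest whole number is 12.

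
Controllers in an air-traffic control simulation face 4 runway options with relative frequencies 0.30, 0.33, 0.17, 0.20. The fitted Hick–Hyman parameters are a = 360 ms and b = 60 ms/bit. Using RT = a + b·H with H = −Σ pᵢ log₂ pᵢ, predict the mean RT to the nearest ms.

477 ms

H = 0.30·log₂(1/0.30) + 0.33·log₂(1/0.33) + 0.17·log₂(1/0.17) + 0.20·log₂(1/0.20) = 1.9479 bits.
RT = 360 + 60 × 1.9479 = 476.87 ms.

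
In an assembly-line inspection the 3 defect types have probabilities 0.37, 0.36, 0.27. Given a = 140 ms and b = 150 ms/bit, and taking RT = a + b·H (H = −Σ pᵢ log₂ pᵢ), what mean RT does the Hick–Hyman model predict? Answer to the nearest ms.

376 ms

H = 0.37·log₂(1/0.37) + 0.36·log₂(1/0.36) + 0.27·log₂(1/0.27) = 1.5714 bits.
RT = 140 + 150 × 1.5714 = 375.70 ms.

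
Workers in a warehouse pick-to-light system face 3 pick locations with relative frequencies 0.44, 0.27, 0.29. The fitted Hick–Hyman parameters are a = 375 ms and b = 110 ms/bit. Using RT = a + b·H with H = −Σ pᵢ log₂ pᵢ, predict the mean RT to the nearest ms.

H = 0.44·log₂(1/0.44) + 0.27·log₂(1/0.27) + 0.29·log₂(1/0.29) = 1.5491 bits.
RT = 375 + 110 × 1.5491 = 545.40 ms.

545 ms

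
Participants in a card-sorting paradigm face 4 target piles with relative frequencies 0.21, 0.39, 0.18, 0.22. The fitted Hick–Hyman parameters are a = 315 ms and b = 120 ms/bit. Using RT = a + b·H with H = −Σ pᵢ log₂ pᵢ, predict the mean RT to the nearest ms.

546 ms

H = 0.21·log₂(1/0.21) + 0.39·log₂(1/0.39) + 0.18·log₂(1/0.18) + 0.22·log₂(1/0.22) = 1.9285 bits.
RT = 315 + 120 × 1.9285 = 546.42 ms.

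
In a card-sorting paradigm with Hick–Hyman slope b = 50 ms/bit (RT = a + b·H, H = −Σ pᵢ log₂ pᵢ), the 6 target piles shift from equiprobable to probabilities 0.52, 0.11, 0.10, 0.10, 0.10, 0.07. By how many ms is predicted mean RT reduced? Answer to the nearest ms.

24 ms

Equiprobable entropy H₀ = log₂ 6 = 2.5850 bits.
Skewed entropy H = −Σ pᵢ log₂ pᵢ = 2.1060 bits.
ΔRT = b·(H₀ − H) = 50 × 0.4790 = 23.95 ms.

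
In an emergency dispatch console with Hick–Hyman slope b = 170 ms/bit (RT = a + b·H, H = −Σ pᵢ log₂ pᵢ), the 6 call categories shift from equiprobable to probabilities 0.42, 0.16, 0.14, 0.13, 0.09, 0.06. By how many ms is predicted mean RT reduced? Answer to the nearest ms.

51 ms

The RT saving is b·ΔH. Equiprobable H₀ = log₂(6) = 2.5850 bits; with the given probabilities H = 2.2846 bits.
b·(H₀ − H) = 170 × (2.5850 − 2.2846) = 51.06 ms.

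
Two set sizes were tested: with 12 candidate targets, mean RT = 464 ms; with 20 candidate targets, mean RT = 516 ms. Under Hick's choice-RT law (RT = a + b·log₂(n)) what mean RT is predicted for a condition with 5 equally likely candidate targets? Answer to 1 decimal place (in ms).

With log₂ n on the abscissa the relation is linear; from the two conditions:
  b = (516 − 464) / (log₂ 20 − log₂ 12) = 52 / (4.3219 − 3.5850) = 70.560 ms/bit
  a = 464 − 70.560 × 3.5850 = 211.046 ms
Then RT(5) = 211.046 + 70.560 × log₂ 5 = 211.046 + 70.560 × 2.3219 ≈ 374.881 ms.

374.9 ms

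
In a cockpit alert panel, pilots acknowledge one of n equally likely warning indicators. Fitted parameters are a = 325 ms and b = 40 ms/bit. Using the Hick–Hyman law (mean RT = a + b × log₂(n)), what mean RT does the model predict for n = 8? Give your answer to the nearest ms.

log₂(8) = 3 bits, so RT = 325 + 40 × 3 ≈ 445.000 ms.

445 ms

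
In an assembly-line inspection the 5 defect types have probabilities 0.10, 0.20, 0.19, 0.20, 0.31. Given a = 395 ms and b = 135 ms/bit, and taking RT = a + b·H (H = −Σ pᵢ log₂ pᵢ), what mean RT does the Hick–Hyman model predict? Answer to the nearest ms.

697 ms

H = 0.10·log₂(1/0.10) + 0.20·log₂(1/0.20) + 0.19·log₂(1/0.19) + 0.20·log₂(1/0.20) + 0.31·log₂(1/0.31) = 2.2400 bits.
RT = 395 + 135 × 2.2400 = 697.40 ms.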